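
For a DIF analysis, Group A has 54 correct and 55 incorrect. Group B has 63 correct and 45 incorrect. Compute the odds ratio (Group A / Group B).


Odds_A = 54/55 = 0.9818
Odds_B = 63/45 = 1.4
OR = Odds_A / Odds_B = 0.9818 / 1.4
Exactly, OR = (54 * 45) / (55 * 63) = 2430 / 3465
OR = 0.7013

0.7013


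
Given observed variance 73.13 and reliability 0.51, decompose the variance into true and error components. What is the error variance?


var_true = rxx * var_obs = 0.51 * 73.13 = 37.2963
var_error = var_obs - var_true
var_error = 73.13 - 37.2963
var_error = 35.8337

35.8337


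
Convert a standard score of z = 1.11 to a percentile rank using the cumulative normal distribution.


CDF(z) = 0.5 * (1 + erf(z/sqrt(2)))
erf(0.7849) = 0.733
CDF = 0.8665
Percentile rank = 0.8665 * 100 = 86.65

86.65


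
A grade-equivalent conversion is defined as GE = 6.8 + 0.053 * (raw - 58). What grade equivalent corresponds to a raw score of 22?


raw - median = 22 - 58 = -36
slope * diff = 0.053 * -36 = -1.908
GE = 6.8 + -1.908
GE = 4.892

4.892


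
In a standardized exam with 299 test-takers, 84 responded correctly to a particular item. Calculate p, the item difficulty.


Item difficulty p = number correct / total examinees
p = 84 / 299
p = 0.2809

0.2809


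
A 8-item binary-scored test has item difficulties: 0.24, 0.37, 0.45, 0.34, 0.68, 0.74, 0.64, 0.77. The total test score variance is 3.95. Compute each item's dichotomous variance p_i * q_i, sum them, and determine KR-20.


For each item, compute p_i * q_i:
  Item 1: 0.24 * 0.76 = 0.1824
  Item 2: 0.37 * 0.63 = 0.2331
  Item 3: 0.45 * 0.55 = 0.2475
  Item 4: 0.34 * 0.66 = 0.2244
  Item 5: 0.68 * 0.32 = 0.2176
  Item 6: 0.74 * 0.26 = 0.1924
  Item 7: 0.64 * 0.36 = 0.2304
  Item 8: 0.77 * 0.23 = 0.1771
Sum(p_i * q_i) = 0.1824 + 0.2331 + 0.2475 + 0.2244 + 0.2176 + 0.1924 + 0.2304 + 0.1771 = 1.7049
KR-20 = (k/(k-1)) * (1 - Sum(p_i*q_i) / Var_total)
= (8/7) * (1 - 1.7049/3.95)
= 1.1429 * 0.5684
KR-20 = 0.6496

0.6496


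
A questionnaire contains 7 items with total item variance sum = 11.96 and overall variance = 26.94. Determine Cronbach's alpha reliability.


alpha = (k/(k-1)) * (1 - sum(si^2)/s_total^2)
= (7/6) * (1 - 11.96/26.94)
alpha = 0.6487

0.6487


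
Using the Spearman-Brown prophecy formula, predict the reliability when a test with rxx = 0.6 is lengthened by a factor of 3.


r_new = (n * rxx) / (1 + (n-1) * rxx)
r_new = (3 * 0.6) / (1 + 2 * 0.6)
r_new = 1.8 / 2.2
r_new = 0.8182

0.8182


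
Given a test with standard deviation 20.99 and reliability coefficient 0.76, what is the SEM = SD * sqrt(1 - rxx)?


SEM = SD * sqrt(1 - rxx)
SEM = 20.99 * sqrt(1 - 0.76)
SEM = 20.99 * sqrt(0.24) = 20.99 * 0.489898
SEM = 10.283

10.283


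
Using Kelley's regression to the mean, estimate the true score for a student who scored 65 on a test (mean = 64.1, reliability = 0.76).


T_est = rxx * X + (1 - rxx) * mean
T_est = 0.76 * 65 + 0.24 * 64.1
T_est = 49.4 + 15.384
T_est = 64.784

64.784


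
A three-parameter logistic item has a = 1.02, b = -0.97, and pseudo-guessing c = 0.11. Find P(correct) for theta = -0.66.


logit = 1.02*(-0.66 - -0.97) = 0.3162
P* = 1/(1 + exp(-0.3162)) = 0.5784
P = 0.11 + (1 - 0.11) * 0.5784
P = 0.6248

0.6248


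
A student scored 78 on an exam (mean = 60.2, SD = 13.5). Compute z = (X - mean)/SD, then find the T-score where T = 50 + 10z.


z = (X - mean) / SD = (78 - 60.2) / 13.5
z = 17.8 / 13.5
z = 1.3185
T-score = T = 50 + 10z
Carry z at full precision (z = 17.8 / 13.5) into the conversion:
T-score = 50 + 10 * (17.8 / 13.5) = 50 + 178 / 13.5
T-score = 50 + 13.1852
T-score = 63.1852

63.1852


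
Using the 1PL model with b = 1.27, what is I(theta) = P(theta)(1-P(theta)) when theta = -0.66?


P = 1/(1+exp(-(-0.66-1.27))) = 0.1268
I = P*(1-P) = 0.1268 * 0.8732
I = 0.1107

0.1107


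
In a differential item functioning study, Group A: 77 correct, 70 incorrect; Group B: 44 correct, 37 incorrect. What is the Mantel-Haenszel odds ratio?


Odds_A = 77/70 = 1.1
Odds_B = 44/37 = 1.1892
OR = Odds_A / Odds_B = 1.1 / 1.1892
Exactly, OR = (77 * 37) / (70 * 44) = 2849 / 3080
OR = 0.925

0.925


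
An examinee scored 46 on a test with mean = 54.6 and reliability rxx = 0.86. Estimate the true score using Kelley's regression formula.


T_est = rxx * X + (1 - rxx) * mean
T_est = 0.86 * 46 + 0.14 * 54.6
T_est = 39.56 + 7.644
T_est = 47.204

47.204


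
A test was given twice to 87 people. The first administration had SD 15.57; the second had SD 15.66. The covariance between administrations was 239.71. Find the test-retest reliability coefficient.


r = cov(X,Y) / (SD_X * SD_Y)
r = 239.71 / (15.57 * 15.66)
r = 239.71 / 243.8262
r = 0.9831

0.9831


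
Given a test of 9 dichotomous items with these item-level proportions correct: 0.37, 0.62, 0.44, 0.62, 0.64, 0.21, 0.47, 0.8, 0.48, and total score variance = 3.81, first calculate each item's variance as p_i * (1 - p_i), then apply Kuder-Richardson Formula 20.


For each item, compute p_i * q_i:
  Item 1: 0.37 * 0.63 = 0.2331
  Item 2: 0.62 * 0.38 = 0.2356
  Item 3: 0.44 * 0.56 = 0.2464
  Item 4: 0.62 * 0.38 = 0.2356
  Item 5: 0.64 * 0.36 = 0.2304
  Item 6: 0.21 * 0.79 = 0.1659
  Item 7: 0.47 * 0.53 = 0.2491
  Item 8: 0.8 * 0.2 = 0.16
  Item 9: 0.48 * 0.52 = 0.2496
Sum(p_i * q_i) = 0.2331 + 0.2356 + 0.2464 + 0.2356 + 0.2304 + 0.1659 + 0.2491 + 0.16 + 0.2496 = 2.0057
KR-20 = (k/(k-1)) * (1 - Sum(p_i*q_i) / Var_total)
= (9/8) * (1 - 2.0057/3.81)
= 1.125 * 0.4736
KR-20 = 0.5328

0.5328


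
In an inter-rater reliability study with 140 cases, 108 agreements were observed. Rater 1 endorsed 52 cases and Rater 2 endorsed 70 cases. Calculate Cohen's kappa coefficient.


P_o = 108/140 = 0.771429
P_e = (52*70 + 88*70) / 19600 = 0.5
kappa = (P_o - P_e) / (1 - P_e)
kappa = (0.771429 - 0.5) / (1 - 0.5)
kappa = 0.5429

0.5429


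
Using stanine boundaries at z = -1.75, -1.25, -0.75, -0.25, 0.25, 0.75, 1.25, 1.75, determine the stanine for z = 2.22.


Stanine boundaries: [-1.75, -1.25, -0.75, -0.25, 0.25, 0.75, 1.25, 1.75]
z = 2.22
Check each boundary:
  z >= -1.75 -> could be stanine 2
  z >= -1.25 -> could be stanine 3
  z >= -0.75 -> could be stanine 4
  z >= -0.25 -> could be stanine 5
  z >= 0.25 -> could be stanine 6
  z >= 0.75 -> could be stanine 7
  z >= 1.25 -> could be stanine 8
  z >= 1.75 -> could be stanine 9
Highest qualifying boundary gives stanine = 9

9


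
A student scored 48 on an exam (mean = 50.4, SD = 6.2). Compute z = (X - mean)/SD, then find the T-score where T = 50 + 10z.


z = (X - mean) / SD = (48 - 50.4) / 6.2
z = -2.4 / 6.2
z = -0.3871
T-score = T = 50 + 10z
Carry z at full precision (z = -2.4 / 6.2) into the conversion:
T-score = 50 + 10 * (-2.4 / 6.2) = 50 + -24 / 6.2
T-score = 50 + -3.871
T-score = 46.129

46.129


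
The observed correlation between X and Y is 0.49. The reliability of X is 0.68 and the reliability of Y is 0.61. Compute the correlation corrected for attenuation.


r_corrected = rxy / sqrt(rxx * ryy)
= 0.49 / sqrt(0.68 * 0.61)
= 0.49 / sqrt(0.4148)
= 0.49 / 0.64405
r_corrected = 0.7608

0.7608


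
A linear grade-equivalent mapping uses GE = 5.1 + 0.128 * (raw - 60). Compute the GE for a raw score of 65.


raw - median = 65 - 60 = 5
slope * diff = 0.128 * 5 = 0.64
GE = 5.1 + 0.64
GE = 5.74

5.74


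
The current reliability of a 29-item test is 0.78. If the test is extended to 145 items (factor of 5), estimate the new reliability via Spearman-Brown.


r_new = (n * rxx) / (1 + (n-1) * rxx)
r_new = (5 * 0.78) / (1 + 4 * 0.78)
r_new = 3.9 / 4.12
r_new = 0.9466

0.9466


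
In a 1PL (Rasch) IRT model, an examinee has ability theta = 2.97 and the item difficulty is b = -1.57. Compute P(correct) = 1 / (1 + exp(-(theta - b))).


theta - b = 2.97 - -1.57 = 4.54
exp(-(theta - b)) = exp(-4.54) = 0.0107
P = 1 / (1 + 0.0107)
P = 0.9894

0.9894


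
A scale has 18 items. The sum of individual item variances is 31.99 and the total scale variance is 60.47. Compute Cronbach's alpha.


alpha = (k/(k-1)) * (1 - sum(si^2)/s_total^2)
= (18/17) * (1 - 31.99/60.47)
alpha = 0.4987

0.4987


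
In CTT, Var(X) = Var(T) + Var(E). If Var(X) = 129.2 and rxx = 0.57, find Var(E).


var_true = rxx * var_obs = 0.57 * 129.2 = 73.644
var_error = var_obs - var_true
var_error = 129.2 - 73.644
var_error = 55.556

55.556


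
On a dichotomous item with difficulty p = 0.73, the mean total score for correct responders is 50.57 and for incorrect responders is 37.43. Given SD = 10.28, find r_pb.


q = 1 - p = 0.27
rpb = ((M1 - M0) / SD) * sqrt(p * q)
rpb = ((50.57 - 37.43) / 10.28) * sqrt(0.73 * 0.27)
rpb = 0.5675

0.5675


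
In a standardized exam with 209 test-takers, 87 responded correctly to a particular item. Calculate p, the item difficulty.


Item difficulty p = number correct / total examinees
p = 87 / 209
p = 0.4163

0.4163


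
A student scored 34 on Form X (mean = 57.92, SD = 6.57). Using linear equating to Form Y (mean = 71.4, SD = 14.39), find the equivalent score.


slope = SD_Y / SD_X = 14.39 / 6.57 ~ 2.1903
intercept = mean_Y - slope * mean_X = 71.4 - (14.39 / 6.57) * 57.92 ~ -55.4598
Y = slope * X + intercept. To avoid rounding drift from the rounded slope/intercept, evaluate the equivalent form Y = mean_Y + SD_Y * (X - mean_X) / SD_X at full precision:
Y = 71.4 + 14.39 * (34 - 57.92) / 6.57
Y = 71.4 - 14.39 * 23.92 / 6.57
Y = 71.4 - 344.2088 / 6.57
Y = 71.4 - 52.391
Y = 19.009

19.009


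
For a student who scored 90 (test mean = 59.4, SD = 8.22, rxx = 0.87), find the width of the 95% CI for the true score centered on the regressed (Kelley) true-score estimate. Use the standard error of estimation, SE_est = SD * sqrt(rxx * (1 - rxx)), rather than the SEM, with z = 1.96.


True score estimate = 0.87*90 + 0.13*59.4 = 86.022
SE_est = SD * sqrt(rxx * (1 - rxx)) = 8.22 * sqrt(0.87 * 0.13) = 8.22 * sqrt(0.1131) = 2.764414
CI = T_est +/- z * SE_est, so width = 2 * z * SE_est = 2 * 1.96 * 2.764414
Width = 10.8365

10.8365


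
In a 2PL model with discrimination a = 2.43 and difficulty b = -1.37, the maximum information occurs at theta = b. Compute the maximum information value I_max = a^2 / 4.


For 2PL, max info at theta = b = -1.37
I_max = a^2 / 4 = 2.43^2 / 4
= 5.9049 / 4
I_max = 1.4762

1.4762


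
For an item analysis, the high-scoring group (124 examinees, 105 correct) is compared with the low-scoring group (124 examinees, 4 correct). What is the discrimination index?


p_upper = 105/124 = 0.8468
p_lower = 4/124 = 0.0323
D = 0.8468 - 0.0323 = 0.8145

0.8145


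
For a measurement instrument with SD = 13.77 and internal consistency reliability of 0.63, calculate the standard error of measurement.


SEM = SD * sqrt(1 - rxx)
SEM = 13.77 * sqrt(1 - 0.63)
SEM = 13.77 * sqrt(0.37) = 13.77 * 0.608276
SEM = 8.376

8.376


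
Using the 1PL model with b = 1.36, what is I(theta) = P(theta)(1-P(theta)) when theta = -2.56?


P = 1/(1+exp(-(-2.56-1.36))) = 0.0195
I = P*(1-P) = 0.0195 * 0.9805
I = 0.0191

0.0191


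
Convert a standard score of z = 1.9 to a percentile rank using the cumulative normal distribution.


CDF(z) = 0.5 * (1 + erf(z/sqrt(2)))
erf(1.3435) = 0.9426
CDF = 0.9713
Percentile rank = 0.9713 * 100 = 97.13

97.13


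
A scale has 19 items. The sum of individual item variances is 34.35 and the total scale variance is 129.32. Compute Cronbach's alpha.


alpha = (k/(k-1)) * (1 - sum(si^2)/s_total^2)
= (19/18) * (1 - 34.35/129.32)
alpha = 0.7752

0.7752


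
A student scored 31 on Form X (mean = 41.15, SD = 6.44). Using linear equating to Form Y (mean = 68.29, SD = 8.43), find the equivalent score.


slope = SD_Y / SD_X = 8.43 / 6.44 ~ 1.309
intercept = mean_Y - slope * mean_X = 68.29 - (8.43 / 6.44) * 41.15 ~ 14.4244
Y = slope * X + intercept. To avoid rounding drift from the rounded slope/intercept, evaluate the equivalent form Y = mean_Y + SD_Y * (X - mean_X) / SD_X at full precision:
Y = 68.29 + 8.43 * (31 - 41.15) / 6.44
Y = 68.29 - 8.43 * 10.15 / 6.44
Y = 68.29 - 85.5645 / 6.44
Y = 68.29 - 13.2864
Y = 55.0036

55.0036


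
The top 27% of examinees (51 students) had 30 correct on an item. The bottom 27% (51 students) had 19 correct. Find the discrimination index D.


p_upper = 30/51 = 0.5882
p_lower = 19/51 = 0.3725
D = 0.5882 - 0.3725 = 0.2157

0.2157


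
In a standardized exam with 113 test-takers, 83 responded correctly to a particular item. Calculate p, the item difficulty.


Item difficulty p = number correct / total examinees
p = 83 / 113
p = 0.7345

0.7345


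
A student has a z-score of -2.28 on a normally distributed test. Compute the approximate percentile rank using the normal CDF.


CDF(z) = 0.5 * (1 + erf(z/sqrt(2)))
erf(-1.6122) = -0.9774
CDF = 0.0113
Percentile rank = 0.0113 * 100 = 1.13

1.13


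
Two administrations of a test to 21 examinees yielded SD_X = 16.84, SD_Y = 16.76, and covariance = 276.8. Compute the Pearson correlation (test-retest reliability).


r = cov(X,Y) / (SD_X * SD_Y)
r = 276.8 / (16.84 * 16.76)
r = 276.8 / 282.2384
r = 0.9807

0.9807


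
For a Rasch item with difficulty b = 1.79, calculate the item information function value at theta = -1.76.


P = 1/(1+exp(-(-1.76-1.79))) = 0.0279
I = P*(1-P) = 0.0279 * 0.9721
I = 0.0271

0.0271


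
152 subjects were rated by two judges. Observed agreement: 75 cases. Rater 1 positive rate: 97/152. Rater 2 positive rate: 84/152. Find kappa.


P_o = 75/152 = 0.493421
P_e = (97*84 + 55*68) / 23104 = 0.514543
kappa = (P_o - P_e) / (1 - P_e)
kappa = (0.493421 - 0.514543) / (1 - 0.514543)
kappa = -0.0435

-0.0435


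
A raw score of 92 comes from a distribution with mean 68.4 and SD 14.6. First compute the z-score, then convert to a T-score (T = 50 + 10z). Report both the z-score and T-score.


z = (X - mean) / SD = (92 - 68.4) / 14.6
z = 23.6 / 14.6
z = 1.6164
T-score = T = 50 + 10z
Carry z at full precision (z = 23.6 / 14.6) into the conversion:
T-score = 50 + 10 * (23.6 / 14.6) = 50 + 236 / 14.6
T-score = 50 + 16.1644
T-score = 66.1644

66.1644


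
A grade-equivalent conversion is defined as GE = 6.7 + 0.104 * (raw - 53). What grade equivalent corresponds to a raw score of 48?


raw - median = 48 - 53 = -5
slope * diff = 0.104 * -5 = -0.52
GE = 6.7 + -0.52
GE = 6.18

6.18


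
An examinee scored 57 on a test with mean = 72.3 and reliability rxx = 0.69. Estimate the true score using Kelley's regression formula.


T_est = rxx * X + (1 - rxx) * mean
T_est = 0.69 * 57 + 0.31 * 72.3
T_est = 39.33 + 22.413
T_est = 61.743

61.743


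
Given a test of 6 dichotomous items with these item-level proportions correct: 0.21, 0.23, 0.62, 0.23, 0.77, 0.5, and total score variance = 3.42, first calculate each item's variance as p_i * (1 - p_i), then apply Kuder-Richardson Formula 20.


For each item, compute p_i * q_i:
  Item 1: 0.21 * 0.79 = 0.1659
  Item 2: 0.23 * 0.77 = 0.1771
  Item 3: 0.62 * 0.38 = 0.2356
  Item 4: 0.23 * 0.77 = 0.1771
  Item 5: 0.77 * 0.23 = 0.1771
  Item 6: 0.5 * 0.5 = 0.25
Sum(p_i * q_i) = 0.1659 + 0.1771 + 0.2356 + 0.1771 + 0.1771 + 0.25 = 1.1828
KR-20 = (k/(k-1)) * (1 - Sum(p_i*q_i) / Var_total)
= (6/5) * (1 - 1.1828/3.42)
= 1.2 * 0.6542
KR-20 = 0.785

0.785


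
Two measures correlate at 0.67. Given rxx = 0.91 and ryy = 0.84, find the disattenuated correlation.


r_corrected = rxy / sqrt(rxx * ryy)
= 0.67 / sqrt(0.91 * 0.84)
= 0.67 / sqrt(0.7644)
= 0.67 / 0.8743
r_corrected = 0.7663

0.7663


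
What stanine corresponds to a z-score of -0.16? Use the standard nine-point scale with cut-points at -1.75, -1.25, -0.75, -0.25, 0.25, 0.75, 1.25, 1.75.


Stanine boundaries: [-1.75, -1.25, -0.75, -0.25, 0.25, 0.75, 1.25, 1.75]
z = -0.16
Check each boundary:
  z >= -1.75 -> could be stanine 2
  z >= -1.25 -> could be stanine 3
  z >= -0.75 -> could be stanine 4
  z >= -0.25 -> could be stanine 5
  z < 0.25
  z < 0.75
  z < 1.25
  z < 1.75
Highest qualifying boundary gives stanine = 5

5


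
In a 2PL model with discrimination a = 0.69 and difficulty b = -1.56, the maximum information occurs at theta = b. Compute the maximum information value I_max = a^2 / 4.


For 2PL, max info at theta = b = -1.56
I_max = a^2 / 4 = 0.69^2 / 4
= 0.4761 / 4
I_max = 0.119

0.119


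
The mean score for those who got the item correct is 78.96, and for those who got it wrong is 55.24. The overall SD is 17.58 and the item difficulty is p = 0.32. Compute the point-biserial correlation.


q = 1 - p = 0.68
rpb = ((M1 - M0) / SD) * sqrt(p * q)
rpb = ((78.96 - 55.24) / 17.58) * sqrt(0.32 * 0.68)
rpb = 0.6294

0.6294


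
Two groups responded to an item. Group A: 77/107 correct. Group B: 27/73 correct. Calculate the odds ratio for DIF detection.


Odds_A = 77/30 = 2.5667
Odds_B = 27/46 = 0.587
OR = Odds_A / Odds_B = 2.5667 / 0.587
Exactly, OR = (77 * 46) / (30 * 27) = 3542 / 810
OR = 4.3728

4.3728


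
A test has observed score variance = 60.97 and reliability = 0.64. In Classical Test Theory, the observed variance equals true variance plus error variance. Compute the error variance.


var_true = rxx * var_obs = 0.64 * 60.97 = 39.0208
var_error = var_obs - var_true
var_error = 60.97 - 39.0208
var_error = 21.9492

21.9492


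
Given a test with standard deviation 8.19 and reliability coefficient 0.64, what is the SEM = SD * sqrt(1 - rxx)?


SEM = SD * sqrt(1 - rxx)
SEM = 8.19 * sqrt(1 - 0.64)
SEM = 8.19 * sqrt(0.36) = 8.19 * 0.6
SEM = 4.914

4.914


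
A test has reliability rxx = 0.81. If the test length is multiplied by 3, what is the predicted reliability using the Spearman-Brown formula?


r_new = (n * rxx) / (1 + (n-1) * rxx)
r_new = (3 * 0.81) / (1 + 2 * 0.81)
r_new = 2.43 / 2.62
r_new = 0.9275

0.9275


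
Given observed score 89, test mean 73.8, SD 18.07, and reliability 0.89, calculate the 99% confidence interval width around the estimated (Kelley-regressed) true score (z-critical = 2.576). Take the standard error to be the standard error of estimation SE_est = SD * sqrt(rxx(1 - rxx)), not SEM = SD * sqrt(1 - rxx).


True score estimate = 0.89*89 + 0.11*73.8 = 87.328
SE_est = SD * sqrt(rxx * (1 - rxx)) = 18.07 * sqrt(0.89 * 0.11) = 18.07 * sqrt(0.0979) = 5.653918
CI = T_est +/- z * SE_est, so width = 2 * z * SE_est = 2 * 2.576 * 5.653918
Width = 29.129

29.129


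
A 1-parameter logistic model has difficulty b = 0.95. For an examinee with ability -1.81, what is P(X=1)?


theta - b = -1.81 - 0.95 = -2.76
exp(-(theta - b)) = exp(2.76) = 15.7998
P = 1 / (1 + 15.7998)
P = 0.0595

0.0595


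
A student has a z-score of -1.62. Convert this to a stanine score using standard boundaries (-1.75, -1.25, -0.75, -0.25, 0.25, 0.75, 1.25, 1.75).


Stanine boundaries: [-1.75, -1.25, -0.75, -0.25, 0.25, 0.75, 1.25, 1.75]
z = -1.62
Check each boundary:
  z >= -1.75 -> could be stanine 2
  z < -1.25
  z < -0.75
  z < -0.25
  z < 0.25
  z < 0.75
  z < 1.25
  z < 1.75
Highest qualifying boundary gives stanine = 2

2


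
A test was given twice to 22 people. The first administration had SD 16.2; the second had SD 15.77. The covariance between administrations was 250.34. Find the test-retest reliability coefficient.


r = cov(X,Y) / (SD_X * SD_Y)
r = 250.34 / (16.2 * 15.77)
r = 250.34 / 255.474
r = 0.9799

0.9799


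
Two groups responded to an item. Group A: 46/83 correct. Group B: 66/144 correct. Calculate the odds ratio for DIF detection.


Odds_A = 46/37 = 1.2432
Odds_B = 66/78 = 0.8462
OR = Odds_A / Odds_B = 1.2432 / 0.8462
Exactly, OR = (46 * 78) / (37 * 66) = 3588 / 2442
OR = 1.4693

1.4693


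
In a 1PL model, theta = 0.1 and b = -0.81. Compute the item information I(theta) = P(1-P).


P = 1/(1+exp(-(0.1--0.81))) = 0.713
I = P*(1-P) = 0.713 * 0.287
I = 0.2046

0.2046


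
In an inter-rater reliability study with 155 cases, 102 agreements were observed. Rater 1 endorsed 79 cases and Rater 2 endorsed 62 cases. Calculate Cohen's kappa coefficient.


P_o = 102/155 = 0.658065
P_e = (79*62 + 76*93) / 24025 = 0.498065
kappa = (P_o - P_e) / (1 - P_e)
kappa = (0.658065 - 0.498065) / (1 - 0.498065)
kappa = 0.3188

0.3188


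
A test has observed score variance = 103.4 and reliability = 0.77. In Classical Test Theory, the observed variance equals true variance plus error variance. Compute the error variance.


var_true = rxx * var_obs = 0.77 * 103.4 = 79.618
var_error = var_obs - var_true
var_error = 103.4 - 79.618
var_error = 23.782

23.782


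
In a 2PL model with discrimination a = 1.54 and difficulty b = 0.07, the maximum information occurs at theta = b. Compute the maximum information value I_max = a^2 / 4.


For 2PL, max info at theta = b = 0.07
I_max = a^2 / 4 = 1.54^2 / 4
= 2.3716 / 4
I_max = 0.5929

0.5929


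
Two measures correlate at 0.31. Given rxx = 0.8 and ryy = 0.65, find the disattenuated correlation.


r_corrected = rxy / sqrt(rxx * ryy)
= 0.31 / sqrt(0.8 * 0.65)
= 0.31 / sqrt(0.52)
= 0.31 / 0.72111
r_corrected = 0.4299

0.4299


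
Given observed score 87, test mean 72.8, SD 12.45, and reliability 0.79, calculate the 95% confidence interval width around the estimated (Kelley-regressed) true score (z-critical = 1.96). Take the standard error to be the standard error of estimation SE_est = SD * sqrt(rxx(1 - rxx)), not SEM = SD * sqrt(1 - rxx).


True score estimate = 0.79*87 + 0.21*72.8 = 84.018
SE_est = SD * sqrt(rxx * (1 - rxx)) = 12.45 * sqrt(0.79 * 0.21) = 12.45 * sqrt(0.1659) = 5.070988
CI = T_est +/- z * SE_est, so width = 2 * z * SE_est = 2 * 1.96 * 5.070988
Width = 19.8783

19.8783


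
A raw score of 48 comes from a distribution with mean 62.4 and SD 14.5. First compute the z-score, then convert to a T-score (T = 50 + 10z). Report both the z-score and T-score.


z = (X - mean) / SD = (48 - 62.4) / 14.5
z = -14.4 / 14.5
z = -0.9931
T-score = T = 50 + 10z
Carry z at full precision (z = -14.4 / 14.5) into the conversion:
T-score = 50 + 10 * (-14.4 / 14.5) = 50 + -144 / 14.5
T-score = 50 + -9.931
T-score = 40.069

40.069


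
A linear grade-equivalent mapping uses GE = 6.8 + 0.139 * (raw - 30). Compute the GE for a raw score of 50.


raw - median = 50 - 30 = 20
slope * diff = 0.139 * 20 = 2.78
GE = 6.8 + 2.78
GE = 9.58

9.58


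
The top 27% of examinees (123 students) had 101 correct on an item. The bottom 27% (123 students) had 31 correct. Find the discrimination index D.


p_upper = 101/123 = 0.8211
p_lower = 31/123 = 0.252
D = 0.8211 - 0.252 = 0.5691

0.5691


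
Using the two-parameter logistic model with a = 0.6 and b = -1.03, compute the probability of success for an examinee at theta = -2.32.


a*(theta - b) = 0.6 * (-2.32 - -1.03) = -0.774
exp(--0.774) = 2.1684
P = 1 / (1 + 2.1684)
P = 0.3156

0.3156


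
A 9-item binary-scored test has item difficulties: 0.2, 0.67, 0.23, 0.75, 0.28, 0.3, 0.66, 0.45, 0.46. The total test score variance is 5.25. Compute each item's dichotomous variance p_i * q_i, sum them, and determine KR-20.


For each item, compute p_i * q_i:
  Item 1: 0.2 * 0.8 = 0.16
  Item 2: 0.67 * 0.33 = 0.2211
  Item 3: 0.23 * 0.77 = 0.1771
  Item 4: 0.75 * 0.25 = 0.1875
  Item 5: 0.28 * 0.72 = 0.2016
  Item 6: 0.3 * 0.7 = 0.21
  Item 7: 0.66 * 0.34 = 0.2244
  Item 8: 0.45 * 0.55 = 0.2475
  Item 9: 0.46 * 0.54 = 0.2484
Sum(p_i * q_i) = 0.16 + 0.2211 + 0.1771 + 0.1875 + 0.2016 + 0.21 + 0.2244 + 0.2475 + 0.2484 = 1.8776
KR-20 = (k/(k-1)) * (1 - Sum(p_i*q_i) / Var_total)
= (9/8) * (1 - 1.8776/5.25)
= 1.125 * 0.6424
KR-20 = 0.7227

0.7227


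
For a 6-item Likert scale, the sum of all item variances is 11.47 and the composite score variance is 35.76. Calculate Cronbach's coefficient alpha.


alpha = (k/(k-1)) * (1 - sum(si^2)/s_total^2)
= (6/5) * (1 - 11.47/35.76)
alpha = 0.8151

0.8151


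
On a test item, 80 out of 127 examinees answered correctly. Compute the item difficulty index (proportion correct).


Item difficulty p = number correct / total examinees
p = 80 / 127
p = 0.6299

0.6299


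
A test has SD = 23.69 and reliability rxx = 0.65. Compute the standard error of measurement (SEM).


SEM = SD * sqrt(1 - rxx)
SEM = 23.69 * sqrt(1 - 0.65)
SEM = 23.69 * sqrt(0.35) = 23.69 * 0.591608
SEM = 14.0152

14.0152


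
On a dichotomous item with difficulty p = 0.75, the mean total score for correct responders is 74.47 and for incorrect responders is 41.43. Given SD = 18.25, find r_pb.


q = 1 - p = 0.25
rpb = ((M1 - M0) / SD) * sqrt(p * q)
rpb = ((74.47 - 41.43) / 18.25) * sqrt(0.75 * 0.25)
rpb = 0.7839

0.7839


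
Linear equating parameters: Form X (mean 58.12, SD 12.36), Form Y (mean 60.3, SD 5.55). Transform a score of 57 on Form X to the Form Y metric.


slope = SD_Y / SD_X = 5.55 / 12.36 ~ 0.449
intercept = mean_Y - slope * mean_X = 60.3 - (5.55 / 12.36) * 58.12 ~ 34.2024
Y = slope * X + intercept. To avoid rounding drift from the rounded slope/intercept, evaluate the equivalent form Y = mean_Y + SD_Y * (X - mean_X) / SD_X at full precision:
Y = 60.3 + 5.55 * (57 - 58.12) / 12.36
Y = 60.3 - 5.55 * 1.12 / 12.36
Y = 60.3 - 6.216 / 12.36
Y = 60.3 - 0.5029
Y = 59.7971

59.7971


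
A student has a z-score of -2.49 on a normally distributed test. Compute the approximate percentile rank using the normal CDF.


CDF(z) = 0.5 * (1 + erf(z/sqrt(2)))
erf(-1.7607) = -0.9872
CDF = 0.0064
Percentile rank = 0.0064 * 100 = 0.64

0.64


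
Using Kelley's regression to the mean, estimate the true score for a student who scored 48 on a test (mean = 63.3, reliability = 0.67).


T_est = rxx * X + (1 - rxx) * mean
T_est = 0.67 * 48 + 0.33 * 63.3
T_est = 32.16 + 20.889
T_est = 53.049

53.049


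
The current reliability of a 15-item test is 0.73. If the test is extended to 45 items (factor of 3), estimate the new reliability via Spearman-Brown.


r_new = (n * rxx) / (1 + (n-1) * rxx)
r_new = (3 * 0.73) / (1 + 2 * 0.73)
r_new = 2.19 / 2.46
r_new = 0.8902

0.8902


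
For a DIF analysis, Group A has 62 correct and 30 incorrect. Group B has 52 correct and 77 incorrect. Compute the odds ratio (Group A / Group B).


Odds_A = 62/30 = 2.0667
Odds_B = 52/77 = 0.6753
OR = Odds_A / Odds_B = 2.0667 / 0.6753
Exactly, OR = (62 * 77) / (30 * 52) = 4774 / 1560
OR = 3.0603

3.0603


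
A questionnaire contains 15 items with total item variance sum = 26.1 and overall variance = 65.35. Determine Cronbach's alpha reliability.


alpha = (k/(k-1)) * (1 - sum(si^2)/s_total^2)
= (15/14) * (1 - 26.1/65.35)
alpha = 0.6435

0.6435


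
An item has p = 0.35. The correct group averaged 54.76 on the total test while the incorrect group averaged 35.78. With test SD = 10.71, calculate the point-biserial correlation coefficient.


q = 1 - p = 0.65
rpb = ((M1 - M0) / SD) * sqrt(p * q)
rpb = ((54.76 - 35.78) / 10.71) * sqrt(0.35 * 0.65)
rpb = 0.8453

0.8453


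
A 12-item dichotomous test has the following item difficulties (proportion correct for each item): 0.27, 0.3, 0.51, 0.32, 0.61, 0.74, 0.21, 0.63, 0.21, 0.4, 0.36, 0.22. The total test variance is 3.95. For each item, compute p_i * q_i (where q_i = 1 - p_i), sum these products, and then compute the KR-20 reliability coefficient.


For each item, compute p_i * q_i:
  Item 1: 0.27 * 0.73 = 0.1971
  Item 2: 0.3 * 0.7 = 0.21
  Item 3: 0.51 * 0.49 = 0.2499
  Item 4: 0.32 * 0.68 = 0.2176
  Item 5: 0.61 * 0.39 = 0.2379
  Item 6: 0.74 * 0.26 = 0.1924
  Item 7: 0.21 * 0.79 = 0.1659
  Item 8: 0.63 * 0.37 = 0.2331
  Item 9: 0.21 * 0.79 = 0.1659
  Item 10: 0.4 * 0.6 = 0.24
  Item 11: 0.36 * 0.64 = 0.2304
  Item 12: 0.22 * 0.78 = 0.1716
Sum(p_i * q_i) = 0.1971 + 0.21 + 0.2499 + 0.2176 + 0.2379 + 0.1924 + 0.1659 + 0.2331 + 0.1659 + 0.24 + 0.2304 + 0.1716 = 2.5118
KR-20 = (k/(k-1)) * (1 - Sum(p_i*q_i) / Var_total)
= (12/11) * (1 - 2.5118/3.95)
= 1.0909 * 0.3641
KR-20 = 0.3972

0.3972


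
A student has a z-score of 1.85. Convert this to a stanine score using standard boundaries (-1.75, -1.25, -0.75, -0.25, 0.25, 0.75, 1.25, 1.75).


Stanine boundaries: [-1.75, -1.25, -0.75, -0.25, 0.25, 0.75, 1.25, 1.75]
z = 1.85
Check each boundary:
  z >= -1.75 -> could be stanine 2
  z >= -1.25 -> could be stanine 3
  z >= -0.75 -> could be stanine 4
  z >= -0.25 -> could be stanine 5
  z >= 0.25 -> could be stanine 6
  z >= 0.75 -> could be stanine 7
  z >= 1.25 -> could be stanine 8
  z >= 1.75 -> could be stanine 9
Highest qualifying boundary gives stanine = 9

9


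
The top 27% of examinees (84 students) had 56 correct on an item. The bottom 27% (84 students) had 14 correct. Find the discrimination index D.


p_upper = 56/84 = 0.6667
p_lower = 14/84 = 0.1667
D = 0.6667 - 0.1667 = 0.5

0.5


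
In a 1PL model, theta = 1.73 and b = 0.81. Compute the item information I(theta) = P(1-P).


P = 1/(1+exp(-(1.73-0.81))) = 0.715
I = P*(1-P) = 0.715 * 0.285
I = 0.2038

0.2038


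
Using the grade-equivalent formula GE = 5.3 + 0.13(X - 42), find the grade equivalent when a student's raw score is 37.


raw - median = 37 - 42 = -5
slope * diff = 0.13 * -5 = -0.65
GE = 5.3 + -0.65
GE = 4.65

4.65


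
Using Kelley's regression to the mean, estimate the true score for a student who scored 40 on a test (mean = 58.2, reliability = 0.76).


T_est = rxx * X + (1 - rxx) * mean
T_est = 0.76 * 40 + 0.24 * 58.2
T_est = 30.4 + 13.968
T_est = 44.368

44.368


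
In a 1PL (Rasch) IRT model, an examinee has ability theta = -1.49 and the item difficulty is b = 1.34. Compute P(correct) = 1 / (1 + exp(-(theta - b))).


theta - b = -1.49 - 1.34 = -2.83
exp(-(theta - b)) = exp(2.83) = 16.9455
P = 1 / (1 + 16.9455)
P = 0.0557

0.0557


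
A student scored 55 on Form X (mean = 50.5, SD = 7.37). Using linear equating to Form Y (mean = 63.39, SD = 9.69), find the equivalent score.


slope = SD_Y / SD_X = 9.69 / 7.37 ~ 1.3148
intercept = mean_Y - slope * mean_X = 63.39 - (9.69 / 7.37) * 50.5 ~ -3.0069
Y = slope * X + intercept. To avoid rounding drift from the rounded slope/intercept, evaluate the equivalent form Y = mean_Y + SD_Y * (X - mean_X) / SD_X at full precision:
Y = 63.39 + 9.69 * (55 - 50.5) / 7.37
Y = 63.39 + 9.69 * 4.5 / 7.37
Y = 63.39 + 43.605 / 7.37
Y = 63.39 + 5.9166
Y = 69.3066

69.3066


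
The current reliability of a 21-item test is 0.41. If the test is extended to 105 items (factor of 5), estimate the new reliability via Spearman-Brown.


r_new = (n * rxx) / (1 + (n-1) * rxx)
r_new = (5 * 0.41) / (1 + 4 * 0.41)
r_new = 2.05 / 2.64
r_new = 0.7765

0.7765


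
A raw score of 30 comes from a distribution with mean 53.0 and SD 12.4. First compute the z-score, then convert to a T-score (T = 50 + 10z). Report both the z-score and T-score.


z = (X - mean) / SD = (30 - 53.0) / 12.4
z = -23.0 / 12.4
z = -1.8548
T-score = T = 50 + 10z
Carry z at full precision (z = -23.0 / 12.4) into the conversion:
T-score = 50 + 10 * (-23.0 / 12.4) = 50 + -230 / 12.4
T-score = 50 + -18.5484
T-score = 31.4516

31.4516


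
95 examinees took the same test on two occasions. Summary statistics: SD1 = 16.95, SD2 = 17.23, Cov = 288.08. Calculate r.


r = cov(X,Y) / (SD_X * SD_Y)
r = 288.08 / (16.95 * 17.23)
r = 288.08 / 292.0485
r = 0.9864

0.9864


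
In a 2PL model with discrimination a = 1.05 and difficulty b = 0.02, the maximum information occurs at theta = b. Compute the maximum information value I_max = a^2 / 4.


For 2PL, max info at theta = b = 0.02
I_max = a^2 / 4 = 1.05^2 / 4
= 1.1025 / 4
I_max = 0.2756

0.2756


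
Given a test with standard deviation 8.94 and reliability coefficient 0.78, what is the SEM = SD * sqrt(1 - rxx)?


SEM = SD * sqrt(1 - rxx)
SEM = 8.94 * sqrt(1 - 0.78)
SEM = 8.94 * sqrt(0.22) = 8.94 * 0.469042
SEM = 4.1932

4.1932


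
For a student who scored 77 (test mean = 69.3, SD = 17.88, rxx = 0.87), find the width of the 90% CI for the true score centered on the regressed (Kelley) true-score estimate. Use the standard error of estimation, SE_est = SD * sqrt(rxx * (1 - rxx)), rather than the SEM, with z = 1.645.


True score estimate = 0.87*77 + 0.13*69.3 = 75.999
SE_est = SD * sqrt(rxx * (1 - rxx)) = 17.88 * sqrt(0.87 * 0.13) = 17.88 * sqrt(0.1131) = 6.013105
CI = T_est +/- z * SE_est, so width = 2 * z * SE_est = 2 * 1.645 * 6.013105
Width = 19.7831

19.7831


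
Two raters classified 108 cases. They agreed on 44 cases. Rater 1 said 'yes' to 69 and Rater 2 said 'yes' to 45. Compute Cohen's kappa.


P_o = 44/108 = 0.407407
P_e = (69*45 + 39*63) / 11664 = 0.476852
kappa = (P_o - P_e) / (1 - P_e)
kappa = (0.407407 - 0.476852) / (1 - 0.476852)
kappa = -0.1327

-0.1327


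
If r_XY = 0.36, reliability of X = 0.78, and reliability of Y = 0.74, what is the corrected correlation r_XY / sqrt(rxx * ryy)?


r_corrected = rxy / sqrt(rxx * ryy)
= 0.36 / sqrt(0.78 * 0.74)
= 0.36 / sqrt(0.5772)
= 0.36 / 0.759737
r_corrected = 0.4738

0.4738


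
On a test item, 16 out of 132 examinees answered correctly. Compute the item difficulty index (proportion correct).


Item difficulty p = number correct / total examinees
p = 16 / 132
p = 0.1212

0.1212


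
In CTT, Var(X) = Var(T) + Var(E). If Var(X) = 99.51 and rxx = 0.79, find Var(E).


var_true = rxx * var_obs = 0.79 * 99.51 = 78.6129
var_error = var_obs - var_true
var_error = 99.51 - 78.6129
var_error = 20.8971

20.8971


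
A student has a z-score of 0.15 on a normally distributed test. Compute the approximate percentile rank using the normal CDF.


CDF(z) = 0.5 * (1 + erf(z/sqrt(2)))
erf(0.1061) = 0.1192
CDF = 0.5596
Percentile rank = 0.5596 * 100 = 55.96

55.96


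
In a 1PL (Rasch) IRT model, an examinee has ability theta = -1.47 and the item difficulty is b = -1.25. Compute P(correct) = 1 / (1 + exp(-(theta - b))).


theta - b = -1.47 - -1.25 = -0.22
exp(-(theta - b)) = exp(0.22) = 1.2461
P = 1 / (1 + 1.2461)
P = 0.4452

0.4452


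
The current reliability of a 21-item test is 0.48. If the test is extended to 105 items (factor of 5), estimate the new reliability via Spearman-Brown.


r_new = (n * rxx) / (1 + (n-1) * rxx)
r_new = (5 * 0.48) / (1 + 4 * 0.48)
r_new = 2.4 / 2.92
r_new = 0.8219

0.8219


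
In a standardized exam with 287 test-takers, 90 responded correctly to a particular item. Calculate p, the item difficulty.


Item difficulty p = number correct / total examinees
p = 90 / 287
p = 0.3136

0.3136


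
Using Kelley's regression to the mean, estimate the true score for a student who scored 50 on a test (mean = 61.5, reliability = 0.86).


T_est = rxx * X + (1 - rxx) * mean
T_est = 0.86 * 50 + 0.14 * 61.5
T_est = 43.0 + 8.61
T_est = 51.61

51.61


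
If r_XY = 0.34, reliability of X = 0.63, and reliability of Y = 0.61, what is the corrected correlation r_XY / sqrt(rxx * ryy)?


r_corrected = rxy / sqrt(rxx * ryy)
= 0.34 / sqrt(0.63 * 0.61)
= 0.34 / sqrt(0.3843)
= 0.34 / 0.619919
r_corrected = 0.5485

0.5485


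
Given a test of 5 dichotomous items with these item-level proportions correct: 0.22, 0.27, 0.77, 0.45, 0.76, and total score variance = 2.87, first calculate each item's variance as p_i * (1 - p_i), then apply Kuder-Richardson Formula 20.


For each item, compute p_i * q_i:
  Item 1: 0.22 * 0.78 = 0.1716
  Item 2: 0.27 * 0.73 = 0.1971
  Item 3: 0.77 * 0.23 = 0.1771
  Item 4: 0.45 * 0.55 = 0.2475
  Item 5: 0.76 * 0.24 = 0.1824
Sum(p_i * q_i) = 0.1716 + 0.1971 + 0.1771 + 0.2475 + 0.1824 = 0.9757
KR-20 = (k/(k-1)) * (1 - Sum(p_i*q_i) / Var_total)
= (5/4) * (1 - 0.9757/2.87)
= 1.25 * 0.66
KR-20 = 0.825

0.825


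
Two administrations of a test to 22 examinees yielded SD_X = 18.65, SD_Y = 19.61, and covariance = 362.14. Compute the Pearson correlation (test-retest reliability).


r = cov(X,Y) / (SD_X * SD_Y)
r = 362.14 / (18.65 * 19.61)
r = 362.14 / 365.7265
r = 0.9902

0.9902


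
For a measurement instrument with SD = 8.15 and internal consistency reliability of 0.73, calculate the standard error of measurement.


SEM = SD * sqrt(1 - rxx)
SEM = 8.15 * sqrt(1 - 0.73)
SEM = 8.15 * sqrt(0.27) = 8.15 * 0.519615
SEM = 4.2349

4.2349


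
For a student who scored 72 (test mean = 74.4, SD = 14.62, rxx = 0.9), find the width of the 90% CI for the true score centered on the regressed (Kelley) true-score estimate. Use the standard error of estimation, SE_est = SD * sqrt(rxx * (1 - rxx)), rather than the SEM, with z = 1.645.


True score estimate = 0.9*72 + 0.1*74.4 = 72.24
SE_est = SD * sqrt(rxx * (1 - rxx)) = 14.62 * sqrt(0.9 * 0.1) = 14.62 * sqrt(0.09) = 4.386
CI = T_est +/- z * SE_est, so width = 2 * z * SE_est = 2 * 1.645 * 4.386
Width = 14.4299

14.4299


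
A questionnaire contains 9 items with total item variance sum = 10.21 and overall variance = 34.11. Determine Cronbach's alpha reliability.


alpha = (k/(k-1)) * (1 - sum(si^2)/s_total^2)
= (9/8) * (1 - 10.21/34.11)
alpha = 0.7883

0.7883


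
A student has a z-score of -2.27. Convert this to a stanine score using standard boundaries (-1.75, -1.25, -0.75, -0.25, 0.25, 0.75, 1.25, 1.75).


Stanine boundaries: [-1.75, -1.25, -0.75, -0.25, 0.25, 0.75, 1.25, 1.75]
z = -2.27
Check each boundary:
  z < -1.75
  z < -1.25
  z < -0.75
  z < -0.25
  z < 0.25
  z < 0.75
  z < 1.25
  z < 1.75
Highest qualifying boundary gives stanine = 1

1


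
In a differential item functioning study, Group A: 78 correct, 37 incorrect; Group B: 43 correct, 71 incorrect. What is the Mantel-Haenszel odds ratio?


Odds_A = 78/37 = 2.1081
Odds_B = 43/71 = 0.6056
OR = Odds_A / Odds_B = 2.1081 / 0.6056
Exactly, OR = (78 * 71) / (37 * 43) = 5538 / 1591
OR = 3.4808

3.4808


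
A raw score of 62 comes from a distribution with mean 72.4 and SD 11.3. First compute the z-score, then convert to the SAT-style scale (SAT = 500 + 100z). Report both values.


z = (X - mean) / SD = (62 - 72.4) / 11.3
z = -10.4 / 11.3
z = -0.9204
SAT-scale = SAT = 500 + 100z
Carry z at full precision (z = -10.4 / 11.3) into the conversion:
SAT-scale = 500 + 100 * (-10.4 / 11.3) = 500 + -1040 / 11.3
SAT-scale = 500 + -92.0354
SAT-scale = 407.9646

407.9646


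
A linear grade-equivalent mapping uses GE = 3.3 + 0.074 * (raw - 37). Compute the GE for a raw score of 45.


raw - median = 45 - 37 = 8
slope * diff = 0.074 * 8 = 0.592
GE = 3.3 + 0.592
GE = 3.892

3.892


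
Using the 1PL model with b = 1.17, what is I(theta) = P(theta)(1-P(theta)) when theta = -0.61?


P = 1/(1+exp(-(-0.61-1.17))) = 0.1443
I = P*(1-P) = 0.1443 * 0.8557
I = 0.1235

0.1235


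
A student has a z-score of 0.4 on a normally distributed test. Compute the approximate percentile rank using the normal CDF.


CDF(z) = 0.5 * (1 + erf(z/sqrt(2)))
erf(0.2828) = 0.3108
CDF = 0.6554
Percentile rank = 0.6554 * 100 = 65.54

65.54


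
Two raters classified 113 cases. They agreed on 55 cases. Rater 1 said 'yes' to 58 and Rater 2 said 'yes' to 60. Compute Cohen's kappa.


P_o = 55/113 = 0.486726
P_e = (58*60 + 55*53) / 12769 = 0.500822
kappa = (P_o - P_e) / (1 - P_e)
kappa = (0.486726 - 0.500822) / (1 - 0.500822)
kappa = -0.0282

-0.0282


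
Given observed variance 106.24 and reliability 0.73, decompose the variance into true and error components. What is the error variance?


var_true = rxx * var_obs = 0.73 * 106.24 = 77.5552
var_error = var_obs - var_true
var_error = 106.24 - 77.5552
var_error = 28.6848

28.6848


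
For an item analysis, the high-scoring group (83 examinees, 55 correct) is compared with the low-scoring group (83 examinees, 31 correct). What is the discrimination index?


p_upper = 55/83 = 0.6627
p_lower = 31/83 = 0.3735
D = 0.6627 - 0.3735 = 0.2892

0.2892


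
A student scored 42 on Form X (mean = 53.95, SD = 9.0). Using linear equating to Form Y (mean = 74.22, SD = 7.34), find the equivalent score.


slope = SD_Y / SD_X = 7.34 / 9.0 ~ 0.8156
intercept = mean_Y - slope * mean_X = 74.22 - (7.34 / 9.0) * 53.95 ~ 30.2208
Y = slope * X + intercept. To avoid rounding drift from the rounded slope/intercept, evaluate the equivalent form Y = mean_Y + SD_Y * (X - mean_X) / SD_X at full precision:
Y = 74.22 + 7.34 * (42 - 53.95) / 9.0
Y = 74.22 - 7.34 * 11.95 / 9.0
Y = 74.22 - 87.713 / 9.0
Y = 74.22 - 9.7459
Y = 64.4741

64.4741
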